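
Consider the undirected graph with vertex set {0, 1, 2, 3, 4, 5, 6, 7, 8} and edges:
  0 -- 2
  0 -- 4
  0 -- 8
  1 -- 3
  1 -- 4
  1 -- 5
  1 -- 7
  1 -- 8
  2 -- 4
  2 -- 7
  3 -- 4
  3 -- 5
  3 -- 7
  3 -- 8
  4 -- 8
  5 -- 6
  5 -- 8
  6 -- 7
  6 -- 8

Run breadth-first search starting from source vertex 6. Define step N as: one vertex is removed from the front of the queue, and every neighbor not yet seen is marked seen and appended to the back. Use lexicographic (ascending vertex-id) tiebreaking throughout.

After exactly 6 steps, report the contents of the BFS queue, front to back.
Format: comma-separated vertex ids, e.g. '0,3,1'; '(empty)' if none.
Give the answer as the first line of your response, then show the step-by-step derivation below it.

2,0,4

step 1: dequeue 6; queue=[5,7,8]; order=6
step 2: dequeue 5; queue=[7,8,1,3]; order=6,5
step 3: dequeue 7; queue=[8,1,3,2]; order=6,5,7
step 4: dequeue 8; queue=[1,3,2,0,4]; order=6,5,7,8
step 5: dequeue 1; queue=[3,2,0,4]; order=6,5,7,8,1
step 6: dequeue 3; queue=[2,0,4]; order=6,5,7,8,1,3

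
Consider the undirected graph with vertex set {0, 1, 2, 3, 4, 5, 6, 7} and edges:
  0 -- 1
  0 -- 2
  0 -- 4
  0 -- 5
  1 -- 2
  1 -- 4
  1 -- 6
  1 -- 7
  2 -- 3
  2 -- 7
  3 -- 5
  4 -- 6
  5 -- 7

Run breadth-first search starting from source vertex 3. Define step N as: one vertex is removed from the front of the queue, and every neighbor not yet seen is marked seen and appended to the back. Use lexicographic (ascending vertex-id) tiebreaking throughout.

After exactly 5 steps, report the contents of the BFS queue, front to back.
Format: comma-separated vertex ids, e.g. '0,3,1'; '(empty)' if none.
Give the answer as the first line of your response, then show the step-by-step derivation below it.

7,4,6

step 1: dequeue 3; queue=[2,5]; order=3
step 2: dequeue 2; queue=[5,0,1,7]; order=3,2
step 3: dequeue 5; queue=[0,1,7]; order=3,2,5
step 4: dequeue 0; queue=[1,7,4]; order=3,2,5,0
step 5: dequeue 1; queue=[7,4,6]; order=3,2,5,0,1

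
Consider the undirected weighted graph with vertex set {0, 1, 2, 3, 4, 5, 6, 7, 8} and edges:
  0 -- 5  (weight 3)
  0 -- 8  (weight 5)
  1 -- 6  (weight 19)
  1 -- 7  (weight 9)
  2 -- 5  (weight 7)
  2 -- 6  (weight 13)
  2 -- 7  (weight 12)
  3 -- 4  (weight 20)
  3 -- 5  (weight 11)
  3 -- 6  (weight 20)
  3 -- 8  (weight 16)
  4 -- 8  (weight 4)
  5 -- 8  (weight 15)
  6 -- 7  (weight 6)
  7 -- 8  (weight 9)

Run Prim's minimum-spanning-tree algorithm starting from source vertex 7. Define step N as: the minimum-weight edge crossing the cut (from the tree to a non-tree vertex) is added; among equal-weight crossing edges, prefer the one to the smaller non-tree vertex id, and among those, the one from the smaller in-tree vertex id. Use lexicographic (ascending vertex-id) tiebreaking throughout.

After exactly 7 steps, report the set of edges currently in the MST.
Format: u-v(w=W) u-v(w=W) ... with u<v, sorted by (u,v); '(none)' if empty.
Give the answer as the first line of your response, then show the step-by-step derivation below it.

0-5(w=3) 0-8(w=5) 1-7(w=9) 2-5(w=7) 4-8(w=4) 6-7(w=6) 7-8(w=9)

step 1: add edge 6-7 (w=6); MST = {6-7(w=6)}
step 2: add edge 1-7 (w=9); MST = {1-7(w=9) 6-7(w=6)}
step 3: add edge 7-8 (w=9); MST = {1-7(w=9) 6-7(w=6) 7-8(w=9)}
step 4: add edge 4-8 (w=4); MST = {1-7(w=9) 4-8(w=4) 6-7(w=6) 7-8(w=9)}
step 5: add edge 0-8 (w=5); MST = {0-8(w=5) 1-7(w=9) 4-8(w=4) 6-7(w=6) 7-8(w=9)}
step 6: add edge 0-5 (w=3); MST = {0-5(w=3) 0-8(w=5) 1-7(w=9) 4-8(w=4) 6-7(w=6) 7-8(w=9)}
step 7: add edge 2-5 (w=7); MST = {0-5(w=3) 0-8(w=5) 1-7(w=9) 2-5(w=7) 4-8(w=4) 6-7(w=6) 7-8(w=9)}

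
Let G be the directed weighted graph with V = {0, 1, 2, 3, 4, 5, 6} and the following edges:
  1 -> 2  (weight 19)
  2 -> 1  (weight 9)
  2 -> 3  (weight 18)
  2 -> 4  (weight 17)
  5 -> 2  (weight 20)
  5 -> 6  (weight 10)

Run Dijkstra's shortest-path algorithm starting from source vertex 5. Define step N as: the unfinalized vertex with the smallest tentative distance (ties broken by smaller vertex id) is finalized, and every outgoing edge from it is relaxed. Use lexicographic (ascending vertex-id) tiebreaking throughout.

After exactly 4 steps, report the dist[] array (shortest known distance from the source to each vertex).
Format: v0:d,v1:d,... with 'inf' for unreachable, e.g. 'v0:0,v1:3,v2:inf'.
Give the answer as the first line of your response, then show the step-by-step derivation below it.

v0:inf,v1:29,v2:20,v3:38,v4:37,v5:0,v6:10

step 1: dist = v0:inf,v1:inf,v2:20,v3:inf,v4:inf,v5:0,v6:10
step 2: dist = v0:inf,v1:inf,v2:20,v3:inf,v4:inf,v5:0,v6:10
step 3: dist = v0:inf,v1:29,v2:20,v3:38,v4:37,v5:0,v6:10
step 4: dist = v0:inf,v1:29,v2:20,v3:38,v4:37,v5:0,v6:10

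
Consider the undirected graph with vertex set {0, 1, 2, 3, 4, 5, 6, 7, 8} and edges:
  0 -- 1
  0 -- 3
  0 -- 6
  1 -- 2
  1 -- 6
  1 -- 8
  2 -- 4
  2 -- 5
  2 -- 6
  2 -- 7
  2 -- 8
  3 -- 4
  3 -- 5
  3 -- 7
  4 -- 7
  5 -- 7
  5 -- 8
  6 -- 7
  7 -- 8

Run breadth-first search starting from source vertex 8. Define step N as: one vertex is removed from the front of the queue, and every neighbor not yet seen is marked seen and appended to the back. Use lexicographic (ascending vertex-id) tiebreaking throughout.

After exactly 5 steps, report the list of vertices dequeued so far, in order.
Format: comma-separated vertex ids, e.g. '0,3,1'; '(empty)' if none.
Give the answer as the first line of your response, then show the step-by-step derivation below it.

8,1,2,5,7

step 1: dequeue 8; queue=[1,2,5,7]; order=8
step 2: dequeue 1; queue=[2,5,7,0,6]; order=8,1
step 3: dequeue 2; queue=[5,7,0,6,4]; order=8,1,2
step 4: dequeue 5; queue=[7,0,6,4,3]; order=8,1,2,5
step 5: dequeue 7; queue=[0,6,4,3]; order=8,1,2,5,7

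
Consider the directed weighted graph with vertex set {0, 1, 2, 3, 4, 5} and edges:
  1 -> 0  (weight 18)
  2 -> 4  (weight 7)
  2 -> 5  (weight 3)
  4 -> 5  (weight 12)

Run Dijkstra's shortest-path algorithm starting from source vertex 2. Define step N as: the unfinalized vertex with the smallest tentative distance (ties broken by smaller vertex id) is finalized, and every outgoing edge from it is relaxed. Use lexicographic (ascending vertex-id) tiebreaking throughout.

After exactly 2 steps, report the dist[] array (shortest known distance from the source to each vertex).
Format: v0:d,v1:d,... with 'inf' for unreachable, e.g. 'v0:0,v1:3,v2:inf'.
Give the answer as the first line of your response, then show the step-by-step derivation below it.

v0:inf,v1:inf,v2:0,v3:inf,v4:7,v5:3

step 1: dist = v0:inf,v1:inf,v2:0,v3:inf,v4:7,v5:3
step 2: dist = v0:inf,v1:inf,v2:0,v3:inf,v4:7,v5:3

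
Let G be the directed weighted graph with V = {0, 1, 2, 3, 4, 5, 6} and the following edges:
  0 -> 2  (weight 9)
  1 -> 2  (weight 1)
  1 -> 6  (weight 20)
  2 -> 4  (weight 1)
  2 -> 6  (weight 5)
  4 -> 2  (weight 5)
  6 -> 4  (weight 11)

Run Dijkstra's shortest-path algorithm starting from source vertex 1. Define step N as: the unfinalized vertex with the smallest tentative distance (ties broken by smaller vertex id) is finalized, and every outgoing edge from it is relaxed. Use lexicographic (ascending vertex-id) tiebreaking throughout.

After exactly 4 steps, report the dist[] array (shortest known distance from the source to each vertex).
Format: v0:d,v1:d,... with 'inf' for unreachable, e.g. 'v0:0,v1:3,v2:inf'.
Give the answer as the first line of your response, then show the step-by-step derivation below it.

v0:inf,v1:0,v2:1,v3:inf,v4:2,v5:inf,v6:6

step 1: dist = v0:inf,v1:0,v2:1,v3:inf,v4:inf,v5:inf,v6:20
step 2: dist = v0:inf,v1:0,v2:1,v3:inf,v4:2,v5:inf,v6:6
step 3: dist = v0:inf,v1:0,v2:1,v3:inf,v4:2,v5:inf,v6:6
step 4: dist = v0:inf,v1:0,v2:1,v3:inf,v4:2,v5:inf,v6:6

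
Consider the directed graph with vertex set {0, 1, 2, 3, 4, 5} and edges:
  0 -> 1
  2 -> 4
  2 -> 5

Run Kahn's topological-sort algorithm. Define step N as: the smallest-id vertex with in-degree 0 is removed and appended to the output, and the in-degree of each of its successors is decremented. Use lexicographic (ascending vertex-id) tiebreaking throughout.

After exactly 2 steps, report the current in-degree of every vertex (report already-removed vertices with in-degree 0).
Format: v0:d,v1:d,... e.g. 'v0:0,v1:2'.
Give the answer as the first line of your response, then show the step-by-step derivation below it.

v0:0,v1:0,v2:0,v3:0,v4:1,v5:1

step 1: output 0; order=[0]; indeg=(0,0,0,0,1,1)
step 2: output 1; order=[0,1]; indeg=(0,0,0,0,1,1)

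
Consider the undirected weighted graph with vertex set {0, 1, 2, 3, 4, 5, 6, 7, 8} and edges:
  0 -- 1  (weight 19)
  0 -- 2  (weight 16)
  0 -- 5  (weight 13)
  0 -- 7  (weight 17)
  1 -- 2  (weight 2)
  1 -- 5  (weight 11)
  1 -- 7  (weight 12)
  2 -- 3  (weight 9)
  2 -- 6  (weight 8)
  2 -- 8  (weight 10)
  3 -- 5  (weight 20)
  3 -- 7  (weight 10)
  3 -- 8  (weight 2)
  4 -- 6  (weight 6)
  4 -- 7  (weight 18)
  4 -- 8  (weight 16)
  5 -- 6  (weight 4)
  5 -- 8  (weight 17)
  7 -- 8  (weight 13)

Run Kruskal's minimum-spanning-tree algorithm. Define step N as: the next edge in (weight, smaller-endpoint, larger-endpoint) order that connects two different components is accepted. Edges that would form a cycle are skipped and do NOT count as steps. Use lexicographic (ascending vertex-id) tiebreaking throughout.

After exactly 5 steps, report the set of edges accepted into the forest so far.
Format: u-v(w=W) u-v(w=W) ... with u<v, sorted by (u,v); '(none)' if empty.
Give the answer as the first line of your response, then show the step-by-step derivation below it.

1-2(w=2) 2-6(w=8) 3-8(w=2) 4-6(w=6) 5-6(w=4)

step 1: add edge 1-2 (w=2); MST = {1-2(w=2)}
step 2: add edge 3-8 (w=2); MST = {1-2(w=2) 3-8(w=2)}
step 3: add edge 5-6 (w=4); MST = {1-2(w=2) 3-8(w=2) 5-6(w=4)}
step 4: add edge 4-6 (w=6); MST = {1-2(w=2) 3-8(w=2) 4-6(w=6) 5-6(w=4)}
step 5: add edge 2-6 (w=8); MST = {1-2(w=2) 2-6(w=8) 3-8(w=2) 4-6(w=6) 5-6(w=4)}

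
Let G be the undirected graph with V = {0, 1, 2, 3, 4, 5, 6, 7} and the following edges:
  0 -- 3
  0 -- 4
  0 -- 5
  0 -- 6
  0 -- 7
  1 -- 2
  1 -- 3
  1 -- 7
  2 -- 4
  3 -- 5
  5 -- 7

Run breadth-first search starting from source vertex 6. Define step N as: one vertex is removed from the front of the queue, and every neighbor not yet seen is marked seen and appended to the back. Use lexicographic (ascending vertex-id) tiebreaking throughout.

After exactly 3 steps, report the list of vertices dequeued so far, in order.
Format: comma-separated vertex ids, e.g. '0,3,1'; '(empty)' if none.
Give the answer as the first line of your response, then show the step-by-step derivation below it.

6,0,3

step 1: dequeue 6; queue=[0]; order=6
step 2: dequeue 0; queue=[3,4,5,7]; order=6,0
step 3: dequeue 3; queue=[4,5,7,1]; order=6,0,3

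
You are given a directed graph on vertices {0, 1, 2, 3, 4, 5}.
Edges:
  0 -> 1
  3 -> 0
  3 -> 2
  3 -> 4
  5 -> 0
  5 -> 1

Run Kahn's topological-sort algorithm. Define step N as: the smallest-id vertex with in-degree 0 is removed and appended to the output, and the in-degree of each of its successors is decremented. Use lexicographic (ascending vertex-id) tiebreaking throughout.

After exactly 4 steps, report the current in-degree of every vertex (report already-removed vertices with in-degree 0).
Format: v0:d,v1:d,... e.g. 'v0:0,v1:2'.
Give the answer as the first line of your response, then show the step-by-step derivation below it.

v0:0,v1:1,v2:0,v3:0,v4:0,v5:0

step 1: output 3; order=[3]; indeg=(1,2,0,0,0,0)
step 2: output 2; order=[3,2]; indeg=(1,2,0,0,0,0)
step 3: output 4; order=[3,2,4]; indeg=(1,2,0,0,0,0)
step 4: output 5; order=[3,2,4,5]; indeg=(0,1,0,0,0,0)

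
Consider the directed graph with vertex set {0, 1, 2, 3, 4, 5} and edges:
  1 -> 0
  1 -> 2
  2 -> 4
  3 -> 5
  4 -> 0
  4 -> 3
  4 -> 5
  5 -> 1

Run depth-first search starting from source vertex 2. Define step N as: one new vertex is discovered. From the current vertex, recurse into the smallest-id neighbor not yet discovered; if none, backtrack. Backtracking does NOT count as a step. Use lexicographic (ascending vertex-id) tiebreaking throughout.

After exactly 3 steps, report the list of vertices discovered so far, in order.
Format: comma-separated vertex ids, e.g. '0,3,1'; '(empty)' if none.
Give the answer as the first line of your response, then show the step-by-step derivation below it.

2,4,0

step 1: discover 2; path=2; order=2
step 2: discover 4; path=2>4; order=2,4
step 3: discover 0; path=2>4>0; order=2,4,0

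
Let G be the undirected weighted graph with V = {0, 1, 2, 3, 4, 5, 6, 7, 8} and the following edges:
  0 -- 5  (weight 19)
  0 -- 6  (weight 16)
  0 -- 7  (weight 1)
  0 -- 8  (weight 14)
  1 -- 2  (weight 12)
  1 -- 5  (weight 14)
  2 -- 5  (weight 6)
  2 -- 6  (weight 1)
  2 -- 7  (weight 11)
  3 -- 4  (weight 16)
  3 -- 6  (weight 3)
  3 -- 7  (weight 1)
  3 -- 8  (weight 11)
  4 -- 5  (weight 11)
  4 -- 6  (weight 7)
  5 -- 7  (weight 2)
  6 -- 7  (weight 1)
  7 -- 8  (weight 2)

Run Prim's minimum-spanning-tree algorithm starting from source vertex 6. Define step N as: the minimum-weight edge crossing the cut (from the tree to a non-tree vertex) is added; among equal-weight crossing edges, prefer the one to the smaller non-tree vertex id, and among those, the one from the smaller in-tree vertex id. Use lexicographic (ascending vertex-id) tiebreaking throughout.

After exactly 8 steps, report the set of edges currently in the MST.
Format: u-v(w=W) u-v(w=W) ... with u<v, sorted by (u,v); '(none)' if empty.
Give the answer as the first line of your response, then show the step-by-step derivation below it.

0-7(w=1) 1-2(w=12) 2-6(w=1) 3-7(w=1) 4-6(w=7) 5-7(w=2) 6-7(w=1) 7-8(w=2)

step 1: add edge 2-6 (w=1); MST = {2-6(w=1)}
step 2: add edge 6-7 (w=1); MST = {2-6(w=1) 6-7(w=1)}
step 3: add edge 0-7 (w=1); MST = {0-7(w=1) 2-6(w=1) 6-7(w=1)}
step 4: add edge 3-7 (w=1); MST = {0-7(w=1) 2-6(w=1) 3-7(w=1) 6-7(w=1)}
step 5: add edge 5-7 (w=2); MST = {0-7(w=1) 2-6(w=1) 3-7(w=1) 5-7(w=2) 6-7(w=1)}
step 6: add edge 7-8 (w=2); MST = {0-7(w=1) 2-6(w=1) 3-7(w=1) 5-7(w=2) 6-7(w=1) 7-8(w=2)}
step 7: add edge 4-6 (w=7); MST = {0-7(w=1) 2-6(w=1) 3-7(w=1) 4-6(w=7) 5-7(w=2) 6-7(w=1) 7-8(w=2)}
step 8: add edge 1-2 (w=12); MST = {0-7(w=1) 1-2(w=12) 2-6(w=1) 3-7(w=1) 4-6(w=7) 5-7(w=2) 6-7(w=1) 7-8(w=2)}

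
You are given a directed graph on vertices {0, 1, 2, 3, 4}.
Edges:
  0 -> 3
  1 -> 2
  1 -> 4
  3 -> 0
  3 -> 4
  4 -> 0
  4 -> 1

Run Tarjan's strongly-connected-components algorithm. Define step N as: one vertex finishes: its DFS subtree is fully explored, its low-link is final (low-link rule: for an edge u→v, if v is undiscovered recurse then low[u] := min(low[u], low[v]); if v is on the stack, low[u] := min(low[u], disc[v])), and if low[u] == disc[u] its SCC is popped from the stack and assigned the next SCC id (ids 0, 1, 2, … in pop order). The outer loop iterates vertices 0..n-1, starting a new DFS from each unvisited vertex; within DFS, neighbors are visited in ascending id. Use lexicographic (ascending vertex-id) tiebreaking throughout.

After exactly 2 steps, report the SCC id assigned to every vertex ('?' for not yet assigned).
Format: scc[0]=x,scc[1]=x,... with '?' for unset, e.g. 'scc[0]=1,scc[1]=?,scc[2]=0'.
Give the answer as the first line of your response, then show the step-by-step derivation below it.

scc[0]=?,scc[1]=?,scc[2]=0,scc[3]=?,scc[4]=?

step 1: low=(low[0]=0,low[1]=3,low[2]=4,low[3]=0,low[4]=0); scc=(scc[0]=?,scc[1]=?,scc[2]=0,scc[3]=?,scc[4]=?)
step 2: low=(low[0]=0,low[1]=2,low[2]=4,low[3]=0,low[4]=0); scc=(scc[0]=?,scc[1]=?,scc[2]=0,scc[3]=?,scc[4]=?)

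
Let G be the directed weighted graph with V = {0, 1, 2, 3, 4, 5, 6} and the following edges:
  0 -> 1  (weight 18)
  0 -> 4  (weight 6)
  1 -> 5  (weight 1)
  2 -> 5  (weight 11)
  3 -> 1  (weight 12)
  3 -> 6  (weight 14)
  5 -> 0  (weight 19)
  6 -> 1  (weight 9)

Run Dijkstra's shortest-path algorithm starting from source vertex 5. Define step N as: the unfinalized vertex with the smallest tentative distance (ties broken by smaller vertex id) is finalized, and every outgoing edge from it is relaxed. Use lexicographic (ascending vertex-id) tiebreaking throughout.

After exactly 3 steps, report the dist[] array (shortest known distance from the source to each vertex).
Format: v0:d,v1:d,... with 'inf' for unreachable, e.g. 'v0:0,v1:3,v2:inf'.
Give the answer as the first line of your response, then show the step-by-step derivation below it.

v0:19,v1:37,v2:inf,v3:inf,v4:25,v5:0,v6:inf

step 1: dist = v0:19,v1:inf,v2:inf,v3:inf,v4:inf,v5:0,v6:inf
step 2: dist = v0:19,v1:37,v2:inf,v3:inf,v4:25,v5:0,v6:inf
step 3: dist = v0:19,v1:37,v2:inf,v3:inf,v4:25,v5:0,v6:inf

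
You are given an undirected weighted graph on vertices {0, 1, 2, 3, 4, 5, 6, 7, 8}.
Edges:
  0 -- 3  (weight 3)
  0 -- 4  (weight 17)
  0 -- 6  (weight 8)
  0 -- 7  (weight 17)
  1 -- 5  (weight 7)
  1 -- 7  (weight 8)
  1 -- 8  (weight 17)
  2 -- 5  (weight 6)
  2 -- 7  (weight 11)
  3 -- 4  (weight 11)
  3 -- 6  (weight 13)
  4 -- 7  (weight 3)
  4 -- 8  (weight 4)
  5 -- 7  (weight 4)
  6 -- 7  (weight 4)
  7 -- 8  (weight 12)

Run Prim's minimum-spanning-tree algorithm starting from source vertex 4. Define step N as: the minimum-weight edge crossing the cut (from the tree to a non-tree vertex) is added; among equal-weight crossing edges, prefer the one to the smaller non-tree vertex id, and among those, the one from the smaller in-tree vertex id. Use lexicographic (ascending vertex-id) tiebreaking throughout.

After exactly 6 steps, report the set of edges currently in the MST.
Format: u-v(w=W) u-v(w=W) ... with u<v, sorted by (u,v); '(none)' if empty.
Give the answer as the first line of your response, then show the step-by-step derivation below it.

1-5(w=7) 2-5(w=6) 4-7(w=3) 4-8(w=4) 5-7(w=4) 6-7(w=4)

step 1: add edge 4-7 (w=3); MST = {4-7(w=3)}
step 2: add edge 5-7 (w=4); MST = {4-7(w=3) 5-7(w=4)}
step 3: add edge 6-7 (w=4); MST = {4-7(w=3) 5-7(w=4) 6-7(w=4)}
step 4: add edge 4-8 (w=4); MST = {4-7(w=3) 4-8(w=4) 5-7(w=4) 6-7(w=4)}
step 5: add edge 2-5 (w=6); MST = {2-5(w=6) 4-7(w=3) 4-8(w=4) 5-7(w=4) 6-7(w=4)}
step 6: add edge 1-5 (w=7); MST = {1-5(w=7) 2-5(w=6) 4-7(w=3) 4-8(w=4) 5-7(w=4) 6-7(w=4)}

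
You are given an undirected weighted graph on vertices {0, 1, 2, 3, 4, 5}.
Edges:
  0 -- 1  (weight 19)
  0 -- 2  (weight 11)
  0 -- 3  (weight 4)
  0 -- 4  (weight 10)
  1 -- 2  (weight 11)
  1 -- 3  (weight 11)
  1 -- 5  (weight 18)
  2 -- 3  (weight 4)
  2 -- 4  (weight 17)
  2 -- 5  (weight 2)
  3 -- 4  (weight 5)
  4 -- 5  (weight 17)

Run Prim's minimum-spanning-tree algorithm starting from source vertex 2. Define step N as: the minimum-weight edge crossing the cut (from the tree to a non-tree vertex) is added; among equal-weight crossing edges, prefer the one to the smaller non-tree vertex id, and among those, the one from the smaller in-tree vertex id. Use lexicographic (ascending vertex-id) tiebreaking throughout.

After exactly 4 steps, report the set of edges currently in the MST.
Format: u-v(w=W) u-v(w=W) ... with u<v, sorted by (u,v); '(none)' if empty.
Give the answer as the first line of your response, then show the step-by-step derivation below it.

0-3(w=4) 2-3(w=4) 2-5(w=2) 3-4(w=5)

step 1: add edge 2-5 (w=2); MST = {2-5(w=2)}
step 2: add edge 2-3 (w=4); MST = {2-3(w=4) 2-5(w=2)}
step 3: add edge 0-3 (w=4); MST = {0-3(w=4) 2-3(w=4) 2-5(w=2)}
step 4: add edge 3-4 (w=5); MST = {0-3(w=4) 2-3(w=4) 2-5(w=2) 3-4(w=5)}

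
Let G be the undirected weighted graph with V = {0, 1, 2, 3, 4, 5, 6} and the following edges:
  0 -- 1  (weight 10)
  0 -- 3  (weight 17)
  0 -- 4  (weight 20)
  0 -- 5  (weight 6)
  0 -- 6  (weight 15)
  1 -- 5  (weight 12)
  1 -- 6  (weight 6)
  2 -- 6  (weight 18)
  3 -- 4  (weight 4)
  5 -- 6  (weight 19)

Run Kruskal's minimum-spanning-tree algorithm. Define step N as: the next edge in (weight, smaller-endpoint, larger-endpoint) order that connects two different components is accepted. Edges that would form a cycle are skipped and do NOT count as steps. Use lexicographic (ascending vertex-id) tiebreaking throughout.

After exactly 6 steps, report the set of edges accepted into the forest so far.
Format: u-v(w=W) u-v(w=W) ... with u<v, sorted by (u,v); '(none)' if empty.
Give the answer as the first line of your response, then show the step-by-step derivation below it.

0-1(w=10) 0-3(w=17) 0-5(w=6) 1-6(w=6) 2-6(w=18) 3-4(w=4)

step 1: add edge 3-4 (w=4); MST = {3-4(w=4)}
step 2: add edge 0-5 (w=6); MST = {0-5(w=6) 3-4(w=4)}
step 3: add edge 1-6 (w=6); MST = {0-5(w=6) 1-6(w=6) 3-4(w=4)}
step 4: add edge 0-1 (w=10); MST = {0-1(w=10) 0-5(w=6) 1-6(w=6) 3-4(w=4)}
step 5: add edge 0-3 (w=17); MST = {0-1(w=10) 0-3(w=17) 0-5(w=6) 1-6(w=6) 3-4(w=4)}
step 6: add edge 2-6 (w=18); MST = {0-1(w=10) 0-3(w=17) 0-5(w=6) 1-6(w=6) 2-6(w=18) 3-4(w=4)}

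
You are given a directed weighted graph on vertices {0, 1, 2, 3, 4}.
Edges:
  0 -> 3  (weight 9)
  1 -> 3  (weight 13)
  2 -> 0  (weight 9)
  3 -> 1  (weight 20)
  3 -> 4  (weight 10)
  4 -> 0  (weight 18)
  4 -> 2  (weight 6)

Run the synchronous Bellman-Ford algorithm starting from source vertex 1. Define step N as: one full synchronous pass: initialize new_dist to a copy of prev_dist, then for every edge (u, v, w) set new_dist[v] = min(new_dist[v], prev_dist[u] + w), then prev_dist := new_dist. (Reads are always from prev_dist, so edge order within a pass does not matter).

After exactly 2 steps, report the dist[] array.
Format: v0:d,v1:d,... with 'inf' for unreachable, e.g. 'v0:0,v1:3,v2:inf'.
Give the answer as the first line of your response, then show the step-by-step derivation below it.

v0:inf,v1:0,v2:inf,v3:13,v4:23

step 1: dist = v0:inf,v1:0,v2:inf,v3:13,v4:inf
step 2: dist = v0:inf,v1:0,v2:inf,v3:13,v4:23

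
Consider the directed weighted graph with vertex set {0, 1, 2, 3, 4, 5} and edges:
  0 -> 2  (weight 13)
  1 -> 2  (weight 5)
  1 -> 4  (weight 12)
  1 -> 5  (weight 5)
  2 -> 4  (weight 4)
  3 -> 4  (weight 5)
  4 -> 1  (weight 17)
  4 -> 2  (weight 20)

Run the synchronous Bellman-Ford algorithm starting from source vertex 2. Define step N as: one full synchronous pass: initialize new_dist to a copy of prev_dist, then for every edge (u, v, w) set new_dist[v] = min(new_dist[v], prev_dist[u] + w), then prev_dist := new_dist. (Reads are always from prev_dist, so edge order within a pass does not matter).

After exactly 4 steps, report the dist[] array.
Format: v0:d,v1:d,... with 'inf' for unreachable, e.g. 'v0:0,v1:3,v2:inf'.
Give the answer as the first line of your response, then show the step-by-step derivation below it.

v0:inf,v1:21,v2:0,v3:inf,v4:4,v5:26

step 1: dist = v0:inf,v1:inf,v2:0,v3:inf,v4:4,v5:inf
step 2: dist = v0:inf,v1:21,v2:0,v3:inf,v4:4,v5:inf
step 3: dist = v0:inf,v1:21,v2:0,v3:inf,v4:4,v5:26
step 4: dist = v0:inf,v1:21,v2:0,v3:inf,v4:4,v5:26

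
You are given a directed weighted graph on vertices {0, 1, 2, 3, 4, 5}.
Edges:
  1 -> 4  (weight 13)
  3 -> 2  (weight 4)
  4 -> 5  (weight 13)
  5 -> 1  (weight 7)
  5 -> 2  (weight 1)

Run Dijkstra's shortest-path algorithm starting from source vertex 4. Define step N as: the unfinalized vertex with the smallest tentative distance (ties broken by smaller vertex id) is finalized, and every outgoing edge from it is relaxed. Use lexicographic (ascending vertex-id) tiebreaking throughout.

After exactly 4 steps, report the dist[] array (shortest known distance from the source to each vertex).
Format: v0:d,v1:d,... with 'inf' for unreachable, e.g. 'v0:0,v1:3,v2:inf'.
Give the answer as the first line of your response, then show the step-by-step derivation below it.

v0:inf,v1:20,v2:14,v3:inf,v4:0,v5:13

step 1: dist = v0:inf,v1:inf,v2:inf,v3:inf,v4:0,v5:13
step 2: dist = v0:inf,v1:20,v2:14,v3:inf,v4:0,v5:13
step 3: dist = v0:inf,v1:20,v2:14,v3:inf,v4:0,v5:13
step 4: dist = v0:inf,v1:20,v2:14,v3:inf,v4:0,v5:13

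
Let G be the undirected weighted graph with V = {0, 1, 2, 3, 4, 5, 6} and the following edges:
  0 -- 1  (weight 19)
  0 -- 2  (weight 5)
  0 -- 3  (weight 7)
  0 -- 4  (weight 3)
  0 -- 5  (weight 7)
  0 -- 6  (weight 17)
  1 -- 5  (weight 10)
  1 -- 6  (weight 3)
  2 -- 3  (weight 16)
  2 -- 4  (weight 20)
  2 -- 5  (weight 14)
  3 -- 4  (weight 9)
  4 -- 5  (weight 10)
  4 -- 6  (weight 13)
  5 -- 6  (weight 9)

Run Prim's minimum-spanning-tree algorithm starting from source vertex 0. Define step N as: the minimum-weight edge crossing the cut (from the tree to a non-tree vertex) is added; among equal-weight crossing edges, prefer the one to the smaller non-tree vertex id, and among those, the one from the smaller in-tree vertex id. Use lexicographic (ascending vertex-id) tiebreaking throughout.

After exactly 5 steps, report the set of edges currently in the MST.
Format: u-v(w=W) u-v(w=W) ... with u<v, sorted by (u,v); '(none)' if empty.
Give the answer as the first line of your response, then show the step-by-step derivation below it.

0-2(w=5) 0-3(w=7) 0-4(w=3) 0-5(w=7) 5-6(w=9)

step 1: add edge 0-4 (w=3); MST = {0-4(w=3)}
step 2: add edge 0-2 (w=5); MST = {0-2(w=5) 0-4(w=3)}
step 3: add edge 0-3 (w=7); MST = {0-2(w=5) 0-3(w=7) 0-4(w=3)}
step 4: add edge 0-5 (w=7); MST = {0-2(w=5) 0-3(w=7) 0-4(w=3) 0-5(w=7)}
step 5: add edge 5-6 (w=9); MST = {0-2(w=5) 0-3(w=7) 0-4(w=3) 0-5(w=7) 5-6(w=9)}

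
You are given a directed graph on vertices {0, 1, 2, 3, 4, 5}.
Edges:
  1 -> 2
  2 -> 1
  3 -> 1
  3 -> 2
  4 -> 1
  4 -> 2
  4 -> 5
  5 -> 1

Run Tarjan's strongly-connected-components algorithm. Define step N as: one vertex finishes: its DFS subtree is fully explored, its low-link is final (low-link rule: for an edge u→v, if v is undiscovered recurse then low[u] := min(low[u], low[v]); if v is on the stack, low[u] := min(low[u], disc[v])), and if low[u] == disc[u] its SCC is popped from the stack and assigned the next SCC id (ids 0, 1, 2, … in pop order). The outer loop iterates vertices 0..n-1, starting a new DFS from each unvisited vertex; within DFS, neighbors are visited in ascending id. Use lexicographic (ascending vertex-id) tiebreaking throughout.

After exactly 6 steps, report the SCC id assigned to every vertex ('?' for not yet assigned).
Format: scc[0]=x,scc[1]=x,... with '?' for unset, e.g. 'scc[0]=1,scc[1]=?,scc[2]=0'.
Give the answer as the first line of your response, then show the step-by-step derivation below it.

scc[0]=0,scc[1]=1,scc[2]=1,scc[3]=2,scc[4]=4,scc[5]=3

step 1: low=(low[0]=0,low[1]=?,low[2]=?,low[3]=?,low[4]=?,low[5]=?); scc=(scc[0]=0,scc[1]=?,scc[2]=?,scc[3]=?,scc[4]=?,scc[5]=?)
step 2: low=(low[0]=0,low[1]=1,low[2]=1,low[3]=?,low[4]=?,low[5]=?); scc=(scc[0]=0,scc[1]=?,scc[2]=?,scc[3]=?,scc[4]=?,scc[5]=?)
step 3: low=(low[0]=0,low[1]=1,low[2]=1,low[3]=?,low[4]=?,low[5]=?); scc=(scc[0]=0,scc[1]=1,scc[2]=1,scc[3]=?,scc[4]=?,scc[5]=?)
step 4: low=(low[0]=0,low[1]=1,low[2]=1,low[3]=3,low[4]=?,low[5]=?); scc=(scc[0]=0,scc[1]=1,scc[2]=1,scc[3]=2,scc[4]=?,scc[5]=?)
step 5: low=(low[0]=0,low[1]=1,low[2]=1,low[3]=3,low[4]=4,low[5]=5); scc=(scc[0]=0,scc[1]=1,scc[2]=1,scc[3]=2,scc[4]=?,scc[5]=3)
step 6: low=(low[0]=0,low[1]=1,low[2]=1,low[3]=3,low[4]=4,low[5]=5); scc=(scc[0]=0,scc[1]=1,scc[2]=1,scc[3]=2,scc[4]=4,scc[5]=3)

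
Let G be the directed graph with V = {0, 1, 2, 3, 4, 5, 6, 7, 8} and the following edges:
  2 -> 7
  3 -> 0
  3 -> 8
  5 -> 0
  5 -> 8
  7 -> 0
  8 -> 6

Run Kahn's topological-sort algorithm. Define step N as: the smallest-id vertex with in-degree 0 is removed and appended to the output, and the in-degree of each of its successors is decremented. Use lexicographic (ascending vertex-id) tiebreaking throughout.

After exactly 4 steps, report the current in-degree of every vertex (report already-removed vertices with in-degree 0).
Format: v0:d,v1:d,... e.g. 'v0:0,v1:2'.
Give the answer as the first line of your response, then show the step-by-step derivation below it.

v0:2,v1:0,v2:0,v3:0,v4:0,v5:0,v6:1,v7:0,v8:1

step 1: output 1; order=[1]; indeg=(3,0,0,0,0,0,1,1,2)
step 2: output 2; order=[1,2]; indeg=(3,0,0,0,0,0,1,0,2)
step 3: output 3; order=[1,2,3]; indeg=(2,0,0,0,0,0,1,0,1)
step 4: output 4; order=[1,2,3,4]; indeg=(2,0,0,0,0,0,1,0,1)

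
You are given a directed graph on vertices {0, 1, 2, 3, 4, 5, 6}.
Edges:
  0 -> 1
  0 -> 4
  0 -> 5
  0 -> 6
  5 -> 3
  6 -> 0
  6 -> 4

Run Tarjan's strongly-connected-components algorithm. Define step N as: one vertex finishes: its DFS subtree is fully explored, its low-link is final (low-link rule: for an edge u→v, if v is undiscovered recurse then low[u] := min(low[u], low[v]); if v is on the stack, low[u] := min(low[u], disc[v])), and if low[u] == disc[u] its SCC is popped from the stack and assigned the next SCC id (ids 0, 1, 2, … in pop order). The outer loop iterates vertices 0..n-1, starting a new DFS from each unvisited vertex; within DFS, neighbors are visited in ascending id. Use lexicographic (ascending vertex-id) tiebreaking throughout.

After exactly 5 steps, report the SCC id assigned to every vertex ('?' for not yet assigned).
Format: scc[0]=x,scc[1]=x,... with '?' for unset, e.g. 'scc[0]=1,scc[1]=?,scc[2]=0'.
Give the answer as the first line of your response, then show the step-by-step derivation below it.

scc[0]=?,scc[1]=0,scc[2]=?,scc[3]=2,scc[4]=1,scc[5]=3,scc[6]=?

step 1: low=(low[0]=0,low[1]=1,low[2]=?,low[3]=?,low[4]=?,low[5]=?,low[6]=?); scc=(scc[0]=?,scc[1]=0,scc[2]=?,scc[3]=?,scc[4]=?,scc[5]=?,scc[6]=?)
step 2: low=(low[0]=0,low[1]=1,low[2]=?,low[3]=?,low[4]=2,low[5]=?,low[6]=?); scc=(scc[0]=?,scc[1]=0,scc[2]=?,scc[3]=?,scc[4]=1,scc[5]=?,scc[6]=?)
step 3: low=(low[0]=0,low[1]=1,low[2]=?,low[3]=4,low[4]=2,low[5]=3,low[6]=?); scc=(scc[0]=?,scc[1]=0,scc[2]=?,scc[3]=2,scc[4]=1,scc[5]=?,scc[6]=?)
step 4: low=(low[0]=0,low[1]=1,low[2]=?,low[3]=4,low[4]=2,low[5]=3,low[6]=?); scc=(scc[0]=?,scc[1]=0,scc[2]=?,scc[3]=2,scc[4]=1,scc[5]=3,scc[6]=?)
step 5: low=(low[0]=0,low[1]=1,low[2]=?,low[3]=4,low[4]=2,low[5]=3,low[6]=0); scc=(scc[0]=?,scc[1]=0,scc[2]=?,scc[3]=2,scc[4]=1,scc[5]=3,scc[6]=?)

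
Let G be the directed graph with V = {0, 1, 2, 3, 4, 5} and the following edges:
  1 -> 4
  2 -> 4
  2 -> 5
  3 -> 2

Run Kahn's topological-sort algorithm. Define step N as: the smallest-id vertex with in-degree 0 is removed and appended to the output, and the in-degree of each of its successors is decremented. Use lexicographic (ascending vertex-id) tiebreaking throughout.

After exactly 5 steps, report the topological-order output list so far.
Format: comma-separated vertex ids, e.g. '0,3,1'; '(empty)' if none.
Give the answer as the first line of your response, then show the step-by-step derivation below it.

0,1,3,2,4

step 1: output 0; order=[0]; indeg=(0,0,1,0,2,1)
step 2: output 1; order=[0,1]; indeg=(0,0,1,0,1,1)
step 3: output 3; order=[0,1,3]; indeg=(0,0,0,0,1,1)
step 4: output 2; order=[0,1,3,2]; indeg=(0,0,0,0,0,0)
step 5: output 4; order=[0,1,3,2,4]; indeg=(0,0,0,0,0,0)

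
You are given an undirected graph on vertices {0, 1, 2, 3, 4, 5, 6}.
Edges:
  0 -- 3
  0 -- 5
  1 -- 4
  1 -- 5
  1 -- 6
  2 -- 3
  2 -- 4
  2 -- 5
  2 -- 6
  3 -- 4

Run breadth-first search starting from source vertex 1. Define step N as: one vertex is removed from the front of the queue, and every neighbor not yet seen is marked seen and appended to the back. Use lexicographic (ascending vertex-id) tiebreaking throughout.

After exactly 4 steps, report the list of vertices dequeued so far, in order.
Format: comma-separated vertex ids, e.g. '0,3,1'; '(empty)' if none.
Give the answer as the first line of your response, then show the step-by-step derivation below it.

1,4,5,6

step 1: dequeue 1; queue=[4,5,6]; order=1
step 2: dequeue 4; queue=[5,6,2,3]; order=1,4
step 3: dequeue 5; queue=[6,2,3,0]; order=1,4,5
step 4: dequeue 6; queue=[2,3,0]; order=1,4,5,6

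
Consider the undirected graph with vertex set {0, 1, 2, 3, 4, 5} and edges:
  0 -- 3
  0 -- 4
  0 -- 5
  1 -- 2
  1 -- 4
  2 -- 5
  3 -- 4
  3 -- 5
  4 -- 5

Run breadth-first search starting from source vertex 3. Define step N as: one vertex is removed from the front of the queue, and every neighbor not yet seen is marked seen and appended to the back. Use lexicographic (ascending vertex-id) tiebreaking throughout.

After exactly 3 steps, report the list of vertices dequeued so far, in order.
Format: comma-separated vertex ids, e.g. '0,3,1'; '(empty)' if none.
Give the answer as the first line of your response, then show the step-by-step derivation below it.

3,0,4

step 1: dequeue 3; queue=[0,4,5]; order=3
step 2: dequeue 0; queue=[4,5]; order=3,0
step 3: dequeue 4; queue=[5,1]; order=3,0,4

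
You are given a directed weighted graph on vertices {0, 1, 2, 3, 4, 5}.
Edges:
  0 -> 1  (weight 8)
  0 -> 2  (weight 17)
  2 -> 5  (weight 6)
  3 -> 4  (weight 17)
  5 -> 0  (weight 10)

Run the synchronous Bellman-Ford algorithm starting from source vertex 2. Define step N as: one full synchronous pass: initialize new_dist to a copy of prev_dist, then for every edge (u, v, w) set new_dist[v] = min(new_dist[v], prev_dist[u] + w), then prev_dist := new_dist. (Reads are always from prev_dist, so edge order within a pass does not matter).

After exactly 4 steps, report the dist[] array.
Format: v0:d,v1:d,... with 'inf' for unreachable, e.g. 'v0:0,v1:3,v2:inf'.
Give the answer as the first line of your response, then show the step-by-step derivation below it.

v0:16,v1:24,v2:0,v3:inf,v4:inf,v5:6

step 1: dist = v0:inf,v1:inf,v2:0,v3:inf,v4:inf,v5:6
step 2: dist = v0:16,v1:inf,v2:0,v3:inf,v4:inf,v5:6
step 3: dist = v0:16,v1:24,v2:0,v3:inf,v4:inf,v5:6
step 4: dist = v0:16,v1:24,v2:0,v3:inf,v4:inf,v5:6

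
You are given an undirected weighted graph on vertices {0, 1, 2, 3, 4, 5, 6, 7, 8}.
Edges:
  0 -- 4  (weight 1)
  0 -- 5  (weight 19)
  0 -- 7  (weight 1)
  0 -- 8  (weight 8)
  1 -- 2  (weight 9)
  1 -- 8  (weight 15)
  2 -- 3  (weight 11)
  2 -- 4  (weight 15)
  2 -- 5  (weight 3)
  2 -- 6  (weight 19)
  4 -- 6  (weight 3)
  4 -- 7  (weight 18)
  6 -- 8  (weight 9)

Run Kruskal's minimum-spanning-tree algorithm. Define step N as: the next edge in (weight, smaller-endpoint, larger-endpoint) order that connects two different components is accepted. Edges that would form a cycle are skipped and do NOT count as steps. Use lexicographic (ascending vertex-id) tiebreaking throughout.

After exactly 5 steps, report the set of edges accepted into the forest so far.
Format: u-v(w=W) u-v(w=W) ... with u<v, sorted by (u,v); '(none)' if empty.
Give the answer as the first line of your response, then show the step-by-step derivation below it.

0-4(w=1) 0-7(w=1) 0-8(w=8) 2-5(w=3) 4-6(w=3)

step 1: add edge 0-4 (w=1); MST = {0-4(w=1)}
step 2: add edge 0-7 (w=1); MST = {0-4(w=1) 0-7(w=1)}
step 3: add edge 2-5 (w=3); MST = {0-4(w=1) 0-7(w=1) 2-5(w=3)}
step 4: add edge 4-6 (w=3); MST = {0-4(w=1) 0-7(w=1) 2-5(w=3) 4-6(w=3)}
step 5: add edge 0-8 (w=8); MST = {0-4(w=1) 0-7(w=1) 0-8(w=8) 2-5(w=3) 4-6(w=3)}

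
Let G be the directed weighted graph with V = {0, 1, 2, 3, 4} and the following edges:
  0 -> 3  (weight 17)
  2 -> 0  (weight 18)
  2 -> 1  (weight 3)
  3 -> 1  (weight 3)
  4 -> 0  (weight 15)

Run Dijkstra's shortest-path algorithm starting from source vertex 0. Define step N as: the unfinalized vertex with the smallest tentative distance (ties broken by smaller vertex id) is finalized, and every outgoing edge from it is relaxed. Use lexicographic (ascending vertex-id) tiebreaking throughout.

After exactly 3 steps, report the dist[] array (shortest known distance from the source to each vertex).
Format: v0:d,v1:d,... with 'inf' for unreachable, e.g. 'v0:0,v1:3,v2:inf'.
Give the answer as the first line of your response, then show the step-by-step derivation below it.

v0:0,v1:20,v2:inf,v3:17,v4:inf

step 1: dist = v0:0,v1:inf,v2:inf,v3:17,v4:inf
step 2: dist = v0:0,v1:20,v2:inf,v3:17,v4:inf
step 3: dist = v0:0,v1:20,v2:inf,v3:17,v4:inf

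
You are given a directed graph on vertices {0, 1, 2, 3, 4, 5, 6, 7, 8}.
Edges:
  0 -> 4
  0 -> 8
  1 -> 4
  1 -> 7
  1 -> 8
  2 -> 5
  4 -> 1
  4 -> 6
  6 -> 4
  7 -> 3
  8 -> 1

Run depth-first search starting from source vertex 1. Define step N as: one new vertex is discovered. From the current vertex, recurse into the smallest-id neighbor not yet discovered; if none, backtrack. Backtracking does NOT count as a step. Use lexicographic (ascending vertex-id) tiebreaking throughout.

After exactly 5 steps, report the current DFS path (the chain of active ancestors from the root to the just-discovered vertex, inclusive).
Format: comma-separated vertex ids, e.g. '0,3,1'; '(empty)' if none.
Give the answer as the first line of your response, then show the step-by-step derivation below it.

1,7,3

step 1: discover 1; path=1; order=1
step 2: discover 4; path=1>4; order=1,4
step 3: discover 6; path=1>4>6; order=1,4,6
step 4: discover 7; path=1>7; order=1,4,6,7
step 5: discover 3; path=1>7>3; order=1,4,6,7,3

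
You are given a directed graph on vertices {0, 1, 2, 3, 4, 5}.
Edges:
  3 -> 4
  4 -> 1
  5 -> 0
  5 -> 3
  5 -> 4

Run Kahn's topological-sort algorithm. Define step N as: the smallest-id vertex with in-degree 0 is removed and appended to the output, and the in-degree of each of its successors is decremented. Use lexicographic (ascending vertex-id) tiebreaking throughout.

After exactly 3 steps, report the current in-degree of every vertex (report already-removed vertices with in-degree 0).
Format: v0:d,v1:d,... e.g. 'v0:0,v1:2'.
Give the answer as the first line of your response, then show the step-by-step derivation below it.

v0:0,v1:1,v2:0,v3:0,v4:1,v5:0

step 1: output 2; order=[2]; indeg=(1,1,0,1,2,0)
step 2: output 5; order=[2,5]; indeg=(0,1,0,0,1,0)
step 3: output 0; order=[2,5,0]; indeg=(0,1,0,0,1,0)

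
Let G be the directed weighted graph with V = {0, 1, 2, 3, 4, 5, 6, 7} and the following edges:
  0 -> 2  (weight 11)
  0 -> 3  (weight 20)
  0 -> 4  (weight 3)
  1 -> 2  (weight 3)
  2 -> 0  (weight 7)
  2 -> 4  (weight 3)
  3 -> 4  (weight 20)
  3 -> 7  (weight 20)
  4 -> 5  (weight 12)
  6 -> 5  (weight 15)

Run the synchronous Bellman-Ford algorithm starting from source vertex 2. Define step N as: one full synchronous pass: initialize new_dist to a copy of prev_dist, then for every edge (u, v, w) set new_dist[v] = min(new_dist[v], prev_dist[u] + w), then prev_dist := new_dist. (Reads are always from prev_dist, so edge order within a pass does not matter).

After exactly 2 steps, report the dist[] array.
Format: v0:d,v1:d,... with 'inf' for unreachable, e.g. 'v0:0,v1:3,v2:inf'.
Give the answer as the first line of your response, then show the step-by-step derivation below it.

v0:7,v1:inf,v2:0,v3:27,v4:3,v5:15,v6:inf,v7:inf

step 1: dist = v0:7,v1:inf,v2:0,v3:inf,v4:3,v5:inf,v6:inf,v7:inf
step 2: dist = v0:7,v1:inf,v2:0,v3:27,v4:3,v5:15,v6:inf,v7:inf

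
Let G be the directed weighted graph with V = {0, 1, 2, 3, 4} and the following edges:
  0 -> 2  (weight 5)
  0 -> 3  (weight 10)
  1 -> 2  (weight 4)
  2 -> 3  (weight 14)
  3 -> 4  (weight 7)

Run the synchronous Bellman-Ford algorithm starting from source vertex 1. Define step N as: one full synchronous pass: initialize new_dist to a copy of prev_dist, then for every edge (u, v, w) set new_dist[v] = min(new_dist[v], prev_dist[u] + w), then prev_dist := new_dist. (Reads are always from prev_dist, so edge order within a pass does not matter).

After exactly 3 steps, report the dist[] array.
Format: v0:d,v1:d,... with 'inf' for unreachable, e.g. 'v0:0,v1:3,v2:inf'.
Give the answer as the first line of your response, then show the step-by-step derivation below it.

v0:inf,v1:0,v2:4,v3:18,v4:25

step 1: dist = v0:inf,v1:0,v2:4,v3:inf,v4:inf
step 2: dist = v0:inf,v1:0,v2:4,v3:18,v4:inf
step 3: dist = v0:inf,v1:0,v2:4,v3:18,v4:25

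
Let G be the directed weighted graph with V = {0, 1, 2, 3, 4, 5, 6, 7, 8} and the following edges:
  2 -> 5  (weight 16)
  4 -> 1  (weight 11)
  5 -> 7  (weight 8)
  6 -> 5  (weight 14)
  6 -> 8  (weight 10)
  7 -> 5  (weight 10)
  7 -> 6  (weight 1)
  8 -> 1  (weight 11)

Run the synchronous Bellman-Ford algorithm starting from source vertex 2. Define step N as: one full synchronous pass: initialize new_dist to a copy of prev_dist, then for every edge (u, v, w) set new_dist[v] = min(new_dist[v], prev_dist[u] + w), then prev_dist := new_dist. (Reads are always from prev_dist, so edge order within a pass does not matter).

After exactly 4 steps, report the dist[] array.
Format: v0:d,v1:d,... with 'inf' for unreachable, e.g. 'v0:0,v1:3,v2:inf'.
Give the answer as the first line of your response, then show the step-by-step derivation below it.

v0:inf,v1:inf,v2:0,v3:inf,v4:inf,v5:16,v6:25,v7:24,v8:35

step 1: dist = v0:inf,v1:inf,v2:0,v3:inf,v4:inf,v5:16,v6:inf,v7:inf,v8:inf
step 2: dist = v0:inf,v1:inf,v2:0,v3:inf,v4:inf,v5:16,v6:inf,v7:24,v8:inf
step 3: dist = v0:inf,v1:inf,v2:0,v3:inf,v4:inf,v5:16,v6:25,v7:24,v8:inf
step 4: dist = v0:inf,v1:inf,v2:0,v3:inf,v4:inf,v5:16,v6:25,v7:24,v8:35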